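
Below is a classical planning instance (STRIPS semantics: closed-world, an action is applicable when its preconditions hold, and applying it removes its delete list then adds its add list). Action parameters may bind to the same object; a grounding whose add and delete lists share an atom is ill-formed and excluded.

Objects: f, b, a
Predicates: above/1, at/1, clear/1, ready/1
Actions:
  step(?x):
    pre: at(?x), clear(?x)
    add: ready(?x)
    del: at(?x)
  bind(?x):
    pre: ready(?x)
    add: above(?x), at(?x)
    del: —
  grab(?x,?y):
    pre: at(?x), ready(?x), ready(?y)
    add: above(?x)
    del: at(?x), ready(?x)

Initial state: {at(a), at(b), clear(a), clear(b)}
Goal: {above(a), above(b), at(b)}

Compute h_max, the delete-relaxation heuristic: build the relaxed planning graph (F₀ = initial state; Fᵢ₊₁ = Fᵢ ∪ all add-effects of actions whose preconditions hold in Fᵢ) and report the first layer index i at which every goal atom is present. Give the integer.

F0 = init (4 atoms)
F1 = F0 ∪ {ready(a), ready(b)}  (6 atoms)
F2 = F1 ∪ {above(a), above(b)}  (8 atoms)
goal ⊆ F2  ⇒  h_max = 2

2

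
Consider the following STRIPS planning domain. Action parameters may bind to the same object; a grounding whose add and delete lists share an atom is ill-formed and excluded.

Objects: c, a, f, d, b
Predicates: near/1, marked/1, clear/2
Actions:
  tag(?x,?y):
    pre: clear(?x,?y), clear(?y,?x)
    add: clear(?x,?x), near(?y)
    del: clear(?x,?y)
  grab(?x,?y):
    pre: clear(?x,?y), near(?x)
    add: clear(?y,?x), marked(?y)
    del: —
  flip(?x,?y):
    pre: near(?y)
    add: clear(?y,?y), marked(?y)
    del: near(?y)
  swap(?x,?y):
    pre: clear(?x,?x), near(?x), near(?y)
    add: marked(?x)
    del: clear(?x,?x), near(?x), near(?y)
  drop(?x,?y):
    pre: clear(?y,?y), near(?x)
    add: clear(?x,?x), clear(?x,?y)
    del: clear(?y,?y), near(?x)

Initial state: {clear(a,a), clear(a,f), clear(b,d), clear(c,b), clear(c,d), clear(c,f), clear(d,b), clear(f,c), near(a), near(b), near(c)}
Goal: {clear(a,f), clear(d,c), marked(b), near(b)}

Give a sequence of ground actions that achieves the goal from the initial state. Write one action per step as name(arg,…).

grab(c,d); grab(c,b)

1. grab(c,d)  →  {clear(a,a), clear(a,f), clear(b,d), clear(c,b), clear(c,d), clear(c,f), clear(d,b), clear(d,c), clear(f,c), marked(d), near(a), near(b), near(c)}
2. grab(c,b)  →  {clear(a,a), clear(a,f), clear(b,c), clear(b,d), clear(c,b), clear(c,d), clear(c,f), clear(d,b), clear(d,c), clear(f,c), marked(b), marked(d), near(a), near(b), near(c)}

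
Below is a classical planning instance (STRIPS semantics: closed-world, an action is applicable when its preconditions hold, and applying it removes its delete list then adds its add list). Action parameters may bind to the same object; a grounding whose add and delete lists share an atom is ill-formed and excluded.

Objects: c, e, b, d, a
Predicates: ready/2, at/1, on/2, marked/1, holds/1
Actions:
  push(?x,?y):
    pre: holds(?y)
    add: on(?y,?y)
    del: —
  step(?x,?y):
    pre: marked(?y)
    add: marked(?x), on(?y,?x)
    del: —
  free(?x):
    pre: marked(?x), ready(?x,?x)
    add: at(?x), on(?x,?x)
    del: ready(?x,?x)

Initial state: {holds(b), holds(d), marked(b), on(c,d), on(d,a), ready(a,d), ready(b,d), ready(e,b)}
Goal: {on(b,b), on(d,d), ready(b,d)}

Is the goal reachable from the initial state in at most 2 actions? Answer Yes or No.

1. push(c,b)  →  {holds(b), holds(d), marked(b), on(b,b), on(c,d), on(d,a), ready(a,d), ready(b,d), ready(e,b)}
2. push(c,d)  →  {holds(b), holds(d), marked(b), on(b,b), on(c,d), on(d,a), on(d,d), ready(a,d), ready(b,d), ready(e,b)}
optimal plan length = 2; 2 ≤ 2

Yes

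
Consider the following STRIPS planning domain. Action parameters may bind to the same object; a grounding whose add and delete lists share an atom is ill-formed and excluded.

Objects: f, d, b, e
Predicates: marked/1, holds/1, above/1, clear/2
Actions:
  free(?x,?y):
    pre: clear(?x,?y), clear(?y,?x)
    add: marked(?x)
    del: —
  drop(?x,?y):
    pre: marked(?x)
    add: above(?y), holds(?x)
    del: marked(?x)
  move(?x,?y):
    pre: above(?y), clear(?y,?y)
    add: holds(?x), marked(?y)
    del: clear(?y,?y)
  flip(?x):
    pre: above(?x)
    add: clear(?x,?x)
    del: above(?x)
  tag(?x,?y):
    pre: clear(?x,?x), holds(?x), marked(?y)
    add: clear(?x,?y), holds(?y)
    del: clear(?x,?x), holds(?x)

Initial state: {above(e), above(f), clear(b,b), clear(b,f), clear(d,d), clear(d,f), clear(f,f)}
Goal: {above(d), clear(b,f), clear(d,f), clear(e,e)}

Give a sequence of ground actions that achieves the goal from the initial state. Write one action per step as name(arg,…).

1. free(f,f)  →  {above(e), above(f), clear(b,b), clear(b,f), clear(d,d), clear(d,f), clear(f,f), marked(f)}
2. drop(f,d)  →  {above(d), above(e), above(f), clear(b,b), clear(b,f), clear(d,d), clear(d,f), clear(f,f), holds(f)}
3. flip(e)  →  {above(d), above(f), clear(b,b), clear(b,f), clear(d,d), clear(d,f), clear(e,e), clear(f,f), holds(f)}

free(f,f); drop(f,d); flip(e)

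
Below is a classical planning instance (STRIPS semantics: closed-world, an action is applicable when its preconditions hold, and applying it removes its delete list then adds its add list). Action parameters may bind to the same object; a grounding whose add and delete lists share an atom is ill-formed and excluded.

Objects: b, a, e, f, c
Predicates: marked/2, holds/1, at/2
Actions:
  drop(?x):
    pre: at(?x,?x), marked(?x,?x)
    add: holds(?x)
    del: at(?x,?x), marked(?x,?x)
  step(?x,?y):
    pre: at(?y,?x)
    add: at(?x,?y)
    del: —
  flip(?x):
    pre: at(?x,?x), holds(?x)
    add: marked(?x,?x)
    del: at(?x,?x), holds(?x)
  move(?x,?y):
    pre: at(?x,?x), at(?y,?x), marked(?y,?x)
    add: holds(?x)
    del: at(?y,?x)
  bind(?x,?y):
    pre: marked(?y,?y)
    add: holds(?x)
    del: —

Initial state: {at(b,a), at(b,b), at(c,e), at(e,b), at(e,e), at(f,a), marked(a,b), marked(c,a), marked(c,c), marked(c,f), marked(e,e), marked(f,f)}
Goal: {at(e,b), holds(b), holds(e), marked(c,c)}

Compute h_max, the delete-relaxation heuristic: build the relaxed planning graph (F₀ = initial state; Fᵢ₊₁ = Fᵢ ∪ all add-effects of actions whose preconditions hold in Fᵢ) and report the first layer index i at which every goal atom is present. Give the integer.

1

F0 = init (12 atoms)
F1 = F0 ∪ {at(a,b), at(a,f), at(b,e), at(e,c), holds(a), holds(b), holds(c), holds(e), holds(f)}  (21 atoms)
goal ⊆ F1  ⇒  h_max = 1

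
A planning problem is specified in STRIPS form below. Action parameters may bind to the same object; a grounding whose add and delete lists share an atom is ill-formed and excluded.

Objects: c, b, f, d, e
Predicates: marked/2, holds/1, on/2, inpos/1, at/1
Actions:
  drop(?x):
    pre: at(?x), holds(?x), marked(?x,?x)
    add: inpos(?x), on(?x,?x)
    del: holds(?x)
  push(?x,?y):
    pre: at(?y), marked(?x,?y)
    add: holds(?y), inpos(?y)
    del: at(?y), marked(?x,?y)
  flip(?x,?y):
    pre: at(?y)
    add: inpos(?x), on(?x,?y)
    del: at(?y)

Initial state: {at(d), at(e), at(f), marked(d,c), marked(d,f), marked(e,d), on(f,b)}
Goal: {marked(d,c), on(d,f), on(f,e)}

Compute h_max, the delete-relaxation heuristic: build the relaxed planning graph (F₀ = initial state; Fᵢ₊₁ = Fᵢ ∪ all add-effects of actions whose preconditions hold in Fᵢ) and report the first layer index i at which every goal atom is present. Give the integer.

1

F0 = init (7 atoms)
F1 = F0 ∪ {holds(d), holds(f), inpos(b), inpos(c), inpos(d), inpos(e), inpos(f), on(b,d), on(b,e), on(b,f), on(c,d), on(c,e), on(c,f), on(d,d), on(d,e), on(d,f), on(e,d), on(e,e), on(e,f), on(f,d), on(f,e), on(f,f)}  (29 atoms)
goal ⊆ F1  ⇒  h_max = 1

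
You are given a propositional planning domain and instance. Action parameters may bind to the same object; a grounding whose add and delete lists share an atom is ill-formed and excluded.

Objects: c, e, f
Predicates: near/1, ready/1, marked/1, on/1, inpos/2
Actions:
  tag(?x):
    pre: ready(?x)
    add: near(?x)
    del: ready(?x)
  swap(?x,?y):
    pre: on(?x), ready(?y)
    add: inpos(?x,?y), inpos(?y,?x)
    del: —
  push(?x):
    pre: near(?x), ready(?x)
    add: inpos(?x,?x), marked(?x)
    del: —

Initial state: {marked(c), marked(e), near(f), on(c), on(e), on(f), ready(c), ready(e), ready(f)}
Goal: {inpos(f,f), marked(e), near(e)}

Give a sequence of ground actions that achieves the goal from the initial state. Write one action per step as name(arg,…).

tag(e); swap(f,f)

1. tag(e)  →  {marked(c), marked(e), near(e), near(f), on(c), on(e), on(f), ready(c), ready(f)}
2. swap(f,f)  →  {inpos(f,f), marked(c), marked(e), near(e), near(f), on(c), on(e), on(f), ready(c), ready(f)}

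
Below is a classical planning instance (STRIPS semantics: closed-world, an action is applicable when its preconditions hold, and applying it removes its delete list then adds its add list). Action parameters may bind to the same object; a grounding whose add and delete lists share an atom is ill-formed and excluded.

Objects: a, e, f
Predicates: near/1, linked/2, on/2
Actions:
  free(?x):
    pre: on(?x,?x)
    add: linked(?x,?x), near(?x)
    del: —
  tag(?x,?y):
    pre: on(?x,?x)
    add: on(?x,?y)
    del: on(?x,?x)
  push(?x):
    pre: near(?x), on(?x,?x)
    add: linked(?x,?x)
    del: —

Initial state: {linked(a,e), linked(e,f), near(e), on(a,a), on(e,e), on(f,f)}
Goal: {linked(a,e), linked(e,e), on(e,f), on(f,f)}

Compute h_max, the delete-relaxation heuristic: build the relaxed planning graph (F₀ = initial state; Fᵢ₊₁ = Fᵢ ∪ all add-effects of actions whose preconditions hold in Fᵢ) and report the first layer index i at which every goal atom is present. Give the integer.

1

F0 = init (6 atoms)
F1 = F0 ∪ {linked(a,a), linked(e,e), linked(f,f), near(a), near(f), on(a,e), on(a,f), on(e,a), on(e,f), on(f,a), on(f,e)}  (17 atoms)
goal ⊆ F1  ⇒  h_max = 1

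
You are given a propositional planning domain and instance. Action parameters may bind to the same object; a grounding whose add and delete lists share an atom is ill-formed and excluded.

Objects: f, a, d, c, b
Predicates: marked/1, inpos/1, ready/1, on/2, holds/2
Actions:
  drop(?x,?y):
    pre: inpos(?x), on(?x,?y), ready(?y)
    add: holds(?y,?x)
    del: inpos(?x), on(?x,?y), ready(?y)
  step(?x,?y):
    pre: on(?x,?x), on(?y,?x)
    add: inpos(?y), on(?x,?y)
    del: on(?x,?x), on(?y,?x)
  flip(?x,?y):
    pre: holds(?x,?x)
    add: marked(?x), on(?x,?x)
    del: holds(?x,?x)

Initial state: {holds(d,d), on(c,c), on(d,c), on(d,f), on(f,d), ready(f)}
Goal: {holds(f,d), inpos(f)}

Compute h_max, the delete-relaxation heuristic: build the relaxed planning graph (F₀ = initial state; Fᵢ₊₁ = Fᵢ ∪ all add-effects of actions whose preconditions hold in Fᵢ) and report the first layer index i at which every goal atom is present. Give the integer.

F0 = init (6 atoms)
F1 = F0 ∪ {inpos(d), marked(d), on(c,d), on(d,d)}  (10 atoms)
F2 = F1 ∪ {holds(f,d), inpos(c), inpos(f)}  (13 atoms)
goal ⊆ F2  ⇒  h_max = 2

2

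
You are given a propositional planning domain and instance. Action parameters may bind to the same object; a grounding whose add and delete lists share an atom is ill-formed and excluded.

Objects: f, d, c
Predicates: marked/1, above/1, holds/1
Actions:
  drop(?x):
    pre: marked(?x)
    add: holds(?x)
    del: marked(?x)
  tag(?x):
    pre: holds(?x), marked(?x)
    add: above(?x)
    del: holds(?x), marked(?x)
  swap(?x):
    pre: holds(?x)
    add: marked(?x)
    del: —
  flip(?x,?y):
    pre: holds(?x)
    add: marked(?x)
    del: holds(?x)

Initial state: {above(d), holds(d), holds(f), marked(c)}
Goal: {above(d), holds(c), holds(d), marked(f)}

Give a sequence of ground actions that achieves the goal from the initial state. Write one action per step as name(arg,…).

1. drop(c)  →  {above(d), holds(c), holds(d), holds(f)}
2. swap(f)  →  {above(d), holds(c), holds(d), holds(f), marked(f)}

drop(c); swap(f)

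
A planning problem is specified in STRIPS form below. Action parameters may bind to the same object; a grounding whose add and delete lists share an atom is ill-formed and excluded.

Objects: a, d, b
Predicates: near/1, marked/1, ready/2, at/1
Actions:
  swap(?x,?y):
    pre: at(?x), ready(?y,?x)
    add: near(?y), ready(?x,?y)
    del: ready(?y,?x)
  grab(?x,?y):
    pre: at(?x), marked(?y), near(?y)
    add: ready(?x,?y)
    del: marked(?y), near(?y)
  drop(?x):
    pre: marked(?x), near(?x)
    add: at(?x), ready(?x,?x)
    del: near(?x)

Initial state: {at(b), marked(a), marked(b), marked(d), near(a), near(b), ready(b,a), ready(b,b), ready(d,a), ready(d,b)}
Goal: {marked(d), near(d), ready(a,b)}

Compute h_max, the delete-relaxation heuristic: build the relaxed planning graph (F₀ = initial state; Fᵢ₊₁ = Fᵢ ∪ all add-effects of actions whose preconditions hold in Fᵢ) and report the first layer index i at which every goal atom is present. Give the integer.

F0 = init (10 atoms)
F1 = F0 ∪ {at(a), near(d), ready(a,a), ready(b,d)}  (14 atoms)
F2 = F1 ∪ {at(d), ready(a,b), ready(a,d), ready(d,d)}  (18 atoms)
goal ⊆ F2  ⇒  h_max = 2

2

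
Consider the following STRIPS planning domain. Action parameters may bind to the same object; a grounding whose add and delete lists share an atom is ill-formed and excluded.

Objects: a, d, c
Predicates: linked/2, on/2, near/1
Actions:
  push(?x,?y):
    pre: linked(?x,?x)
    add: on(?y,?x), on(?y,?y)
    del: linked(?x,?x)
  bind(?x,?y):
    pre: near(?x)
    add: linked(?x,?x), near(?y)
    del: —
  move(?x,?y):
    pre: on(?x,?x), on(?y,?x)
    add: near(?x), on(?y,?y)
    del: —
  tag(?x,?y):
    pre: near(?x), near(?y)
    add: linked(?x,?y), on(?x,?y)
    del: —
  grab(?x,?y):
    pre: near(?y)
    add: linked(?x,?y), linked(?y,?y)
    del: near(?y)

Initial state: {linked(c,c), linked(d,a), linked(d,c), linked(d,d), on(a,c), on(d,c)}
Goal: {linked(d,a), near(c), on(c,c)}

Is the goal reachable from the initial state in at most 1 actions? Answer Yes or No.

No

1. push(d,c)  →  {linked(c,c), linked(d,a), linked(d,c), on(a,c), on(c,c), on(c,d), on(d,c)}
2. move(c,a)  →  {linked(c,c), linked(d,a), linked(d,c), near(c), on(a,a), on(a,c), on(c,c), on(c,d), on(d,c)}
optimal plan length = 2; 2 > 1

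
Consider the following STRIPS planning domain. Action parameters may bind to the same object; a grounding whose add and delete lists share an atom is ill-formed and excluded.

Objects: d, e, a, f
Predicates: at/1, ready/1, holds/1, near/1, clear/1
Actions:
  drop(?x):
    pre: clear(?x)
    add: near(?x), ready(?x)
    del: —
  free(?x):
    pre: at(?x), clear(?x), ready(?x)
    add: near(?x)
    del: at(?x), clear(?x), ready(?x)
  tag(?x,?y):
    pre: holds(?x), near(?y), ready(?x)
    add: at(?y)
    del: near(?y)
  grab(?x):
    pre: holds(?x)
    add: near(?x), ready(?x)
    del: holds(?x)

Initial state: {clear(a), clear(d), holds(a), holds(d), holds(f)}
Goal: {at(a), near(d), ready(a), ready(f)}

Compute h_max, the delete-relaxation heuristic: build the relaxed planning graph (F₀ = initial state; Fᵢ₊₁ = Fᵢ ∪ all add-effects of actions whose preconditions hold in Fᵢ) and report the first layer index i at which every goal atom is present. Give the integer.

F0 = init (5 atoms)
F1 = F0 ∪ {near(a), near(d), near(f), ready(a), ready(d), ready(f)}  (11 atoms)
F2 = F1 ∪ {at(a), at(d), at(f)}  (14 atoms)
goal ⊆ F2  ⇒  h_max = 2

2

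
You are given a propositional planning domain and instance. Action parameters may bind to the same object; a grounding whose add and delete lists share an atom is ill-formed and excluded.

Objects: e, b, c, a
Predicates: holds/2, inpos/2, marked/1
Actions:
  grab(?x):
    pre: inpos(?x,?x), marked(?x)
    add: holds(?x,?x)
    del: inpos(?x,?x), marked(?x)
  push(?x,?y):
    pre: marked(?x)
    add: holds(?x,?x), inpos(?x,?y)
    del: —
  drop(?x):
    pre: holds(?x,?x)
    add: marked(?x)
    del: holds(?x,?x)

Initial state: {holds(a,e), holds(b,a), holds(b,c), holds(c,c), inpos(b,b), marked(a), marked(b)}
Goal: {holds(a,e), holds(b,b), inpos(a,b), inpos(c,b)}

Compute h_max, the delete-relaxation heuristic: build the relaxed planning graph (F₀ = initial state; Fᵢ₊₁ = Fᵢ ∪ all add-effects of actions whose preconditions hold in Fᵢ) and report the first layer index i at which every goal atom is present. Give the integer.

F0 = init (7 atoms)
F1 = F0 ∪ {holds(a,a), holds(b,b), inpos(a,a), inpos(a,b), inpos(a,c), inpos(a,e), inpos(b,a), inpos(b,c), inpos(b,e), marked(c)}  (17 atoms)
F2 = F1 ∪ {inpos(c,a), inpos(c,b), inpos(c,c), inpos(c,e)}  (21 atoms)
goal ⊆ F2  ⇒  h_max = 2

2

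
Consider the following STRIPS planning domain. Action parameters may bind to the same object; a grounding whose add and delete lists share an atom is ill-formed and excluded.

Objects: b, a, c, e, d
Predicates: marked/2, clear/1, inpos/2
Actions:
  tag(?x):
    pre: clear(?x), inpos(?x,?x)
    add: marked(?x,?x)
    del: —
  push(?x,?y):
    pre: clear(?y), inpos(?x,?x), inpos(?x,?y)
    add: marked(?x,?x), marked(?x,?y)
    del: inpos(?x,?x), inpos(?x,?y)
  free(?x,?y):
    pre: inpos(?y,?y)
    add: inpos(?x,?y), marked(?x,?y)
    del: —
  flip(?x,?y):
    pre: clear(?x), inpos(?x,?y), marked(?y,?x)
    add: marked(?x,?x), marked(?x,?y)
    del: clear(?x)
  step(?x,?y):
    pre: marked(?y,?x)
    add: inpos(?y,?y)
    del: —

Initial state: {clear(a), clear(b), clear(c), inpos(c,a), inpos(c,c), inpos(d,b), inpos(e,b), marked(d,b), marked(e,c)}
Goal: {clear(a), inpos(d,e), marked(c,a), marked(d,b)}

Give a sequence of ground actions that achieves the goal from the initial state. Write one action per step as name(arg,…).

push(c,a); step(c,e); free(d,e)

1. push(c,a)  →  {clear(a), clear(b), clear(c), inpos(d,b), inpos(e,b), marked(c,a), marked(c,c), marked(d,b), marked(e,c)}
2. step(c,e)  →  {clear(a), clear(b), clear(c), inpos(d,b), inpos(e,b), inpos(e,e), marked(c,a), marked(c,c), marked(d,b), marked(e,c)}
3. free(d,e)  →  {clear(a), clear(b), clear(c), inpos(d,b), inpos(d,e), inpos(e,b), inpos(e,e), marked(c,a), marked(c,c), marked(d,b), marked(d,e), marked(e,c)}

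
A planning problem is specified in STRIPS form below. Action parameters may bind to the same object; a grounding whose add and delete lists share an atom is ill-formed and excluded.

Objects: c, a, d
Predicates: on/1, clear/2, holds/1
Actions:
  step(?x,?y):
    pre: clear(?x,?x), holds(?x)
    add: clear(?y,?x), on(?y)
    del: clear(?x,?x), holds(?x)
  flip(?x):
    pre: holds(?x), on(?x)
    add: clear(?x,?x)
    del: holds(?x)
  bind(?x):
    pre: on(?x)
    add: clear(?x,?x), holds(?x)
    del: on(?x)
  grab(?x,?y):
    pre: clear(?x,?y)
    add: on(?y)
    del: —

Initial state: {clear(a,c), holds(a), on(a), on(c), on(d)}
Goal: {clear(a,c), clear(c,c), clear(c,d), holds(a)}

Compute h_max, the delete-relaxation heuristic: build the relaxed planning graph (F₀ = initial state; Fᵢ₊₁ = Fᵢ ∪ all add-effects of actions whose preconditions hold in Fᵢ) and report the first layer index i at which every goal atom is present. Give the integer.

2

F0 = init (5 atoms)
F1 = F0 ∪ {clear(a,a), clear(c,c), clear(d,d), holds(c), holds(d)}  (10 atoms)
F2 = F1 ∪ {clear(a,d), clear(c,a), clear(c,d), clear(d,a), clear(d,c)}  (15 atoms)
goal ⊆ F2  ⇒  h_max = 2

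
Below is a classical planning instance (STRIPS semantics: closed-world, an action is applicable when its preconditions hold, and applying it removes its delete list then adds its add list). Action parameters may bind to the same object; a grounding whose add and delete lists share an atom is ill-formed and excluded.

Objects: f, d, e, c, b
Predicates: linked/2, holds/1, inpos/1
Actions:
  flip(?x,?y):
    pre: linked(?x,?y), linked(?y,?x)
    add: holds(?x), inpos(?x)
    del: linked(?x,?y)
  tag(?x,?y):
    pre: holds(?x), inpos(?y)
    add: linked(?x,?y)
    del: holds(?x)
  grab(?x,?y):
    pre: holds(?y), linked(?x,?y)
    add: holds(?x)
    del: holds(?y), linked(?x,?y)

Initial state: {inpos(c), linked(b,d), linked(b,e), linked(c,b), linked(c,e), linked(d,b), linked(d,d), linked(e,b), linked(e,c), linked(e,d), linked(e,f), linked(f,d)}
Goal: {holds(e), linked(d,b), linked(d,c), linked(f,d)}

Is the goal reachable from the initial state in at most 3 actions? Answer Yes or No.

1. flip(d,d)  →  {holds(d), inpos(c), inpos(d), linked(b,d), linked(b,e), linked(c,b), linked(c,e), linked(d,b), linked(e,b), linked(e,c), linked(e,d), linked(e,f), linked(f,d)}
2. flip(e,c)  →  {holds(d), holds(e), inpos(c), inpos(d), inpos(e), linked(b,d), linked(b,e), linked(c,b), linked(c,e), linked(d,b), linked(e,b), linked(e,d), linked(e,f), linked(f,d)}
3. tag(d,c)  →  {holds(e), inpos(c), inpos(d), inpos(e), linked(b,d), linked(b,e), linked(c,b), linked(c,e), linked(d,b), linked(d,c), linked(e,b), linked(e,d), linked(e,f), linked(f,d)}
optimal plan length = 3; 3 ≤ 3

Yes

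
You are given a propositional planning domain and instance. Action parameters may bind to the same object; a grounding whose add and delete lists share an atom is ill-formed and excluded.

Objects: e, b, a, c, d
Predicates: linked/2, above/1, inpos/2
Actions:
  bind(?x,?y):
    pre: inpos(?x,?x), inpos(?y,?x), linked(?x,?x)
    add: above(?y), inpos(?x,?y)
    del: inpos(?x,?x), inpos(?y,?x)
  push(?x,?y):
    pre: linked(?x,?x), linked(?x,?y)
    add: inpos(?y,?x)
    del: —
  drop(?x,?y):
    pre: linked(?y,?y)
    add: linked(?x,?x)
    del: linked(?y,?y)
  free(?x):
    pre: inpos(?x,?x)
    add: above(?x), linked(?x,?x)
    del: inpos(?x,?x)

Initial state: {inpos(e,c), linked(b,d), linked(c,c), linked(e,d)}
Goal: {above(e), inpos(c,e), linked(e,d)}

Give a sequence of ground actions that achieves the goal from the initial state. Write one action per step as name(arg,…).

push(c,c); bind(c,e)

1. push(c,c)  →  {inpos(c,c), inpos(e,c), linked(b,d), linked(c,c), linked(e,d)}
2. bind(c,e)  →  {above(e), inpos(c,e), linked(b,d), linked(c,c), linked(e,d)}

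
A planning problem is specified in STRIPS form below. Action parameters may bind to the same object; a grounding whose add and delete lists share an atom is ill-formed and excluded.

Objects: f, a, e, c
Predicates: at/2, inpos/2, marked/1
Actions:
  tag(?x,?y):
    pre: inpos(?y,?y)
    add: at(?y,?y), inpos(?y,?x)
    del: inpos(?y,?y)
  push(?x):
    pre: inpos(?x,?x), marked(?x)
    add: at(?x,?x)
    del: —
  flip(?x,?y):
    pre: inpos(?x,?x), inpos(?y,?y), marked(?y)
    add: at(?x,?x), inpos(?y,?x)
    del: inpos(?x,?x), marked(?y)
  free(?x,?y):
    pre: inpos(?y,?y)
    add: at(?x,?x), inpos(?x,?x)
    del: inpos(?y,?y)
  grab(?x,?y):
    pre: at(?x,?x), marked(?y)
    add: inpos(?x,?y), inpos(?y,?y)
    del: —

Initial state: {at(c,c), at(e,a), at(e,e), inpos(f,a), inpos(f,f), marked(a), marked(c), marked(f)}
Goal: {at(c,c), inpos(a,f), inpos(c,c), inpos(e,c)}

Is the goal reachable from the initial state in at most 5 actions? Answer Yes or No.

1. free(a,f)  →  {at(a,a), at(c,c), at(e,a), at(e,e), inpos(a,a), inpos(f,a), marked(a), marked(c), marked(f)}
2. tag(f,a)  →  {at(a,a), at(c,c), at(e,a), at(e,e), inpos(a,f), inpos(f,a), marked(a), marked(c), marked(f)}
3. grab(e,c)  →  {at(a,a), at(c,c), at(e,a), at(e,e), inpos(a,f), inpos(c,c), inpos(e,c), inpos(f,a), marked(a), marked(c), marked(f)}
optimal plan length = 3; 3 ≤ 5

Yes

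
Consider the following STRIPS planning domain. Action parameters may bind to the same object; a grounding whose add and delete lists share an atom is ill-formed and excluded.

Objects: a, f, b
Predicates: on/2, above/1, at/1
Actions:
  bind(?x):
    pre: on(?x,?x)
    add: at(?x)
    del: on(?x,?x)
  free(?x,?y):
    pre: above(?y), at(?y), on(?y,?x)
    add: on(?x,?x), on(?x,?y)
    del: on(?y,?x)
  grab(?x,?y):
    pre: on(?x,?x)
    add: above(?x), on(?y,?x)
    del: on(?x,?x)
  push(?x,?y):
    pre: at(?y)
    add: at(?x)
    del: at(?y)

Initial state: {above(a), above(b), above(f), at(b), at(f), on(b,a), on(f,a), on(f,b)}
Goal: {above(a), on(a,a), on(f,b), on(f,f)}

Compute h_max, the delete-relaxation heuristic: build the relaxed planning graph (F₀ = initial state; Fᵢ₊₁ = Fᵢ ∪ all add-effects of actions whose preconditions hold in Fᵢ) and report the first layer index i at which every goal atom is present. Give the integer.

2

F0 = init (8 atoms)
F1 = F0 ∪ {at(a), on(a,a), on(a,b), on(a,f), on(b,b), on(b,f)}  (14 atoms)
F2 = F1 ∪ {on(f,f)}  (15 atoms)
goal ⊆ F2  ⇒  h_max = 2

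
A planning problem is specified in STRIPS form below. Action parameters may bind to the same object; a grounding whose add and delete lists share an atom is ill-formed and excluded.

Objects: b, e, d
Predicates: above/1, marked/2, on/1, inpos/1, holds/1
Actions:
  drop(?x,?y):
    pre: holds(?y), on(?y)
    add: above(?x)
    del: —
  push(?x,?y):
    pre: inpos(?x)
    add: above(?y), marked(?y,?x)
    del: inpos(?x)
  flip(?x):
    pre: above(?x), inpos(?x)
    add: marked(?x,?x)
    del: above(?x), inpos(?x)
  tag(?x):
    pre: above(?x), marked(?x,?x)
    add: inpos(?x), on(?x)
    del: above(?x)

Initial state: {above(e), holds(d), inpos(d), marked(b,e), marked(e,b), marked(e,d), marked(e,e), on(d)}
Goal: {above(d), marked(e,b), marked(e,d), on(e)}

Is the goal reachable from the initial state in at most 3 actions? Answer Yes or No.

1. drop(d,d)  →  {above(d), above(e), holds(d), inpos(d), marked(b,e), marked(e,b), marked(e,d), marked(e,e), on(d)}
2. tag(e)  →  {above(d), holds(d), inpos(d), inpos(e), marked(b,e), marked(e,b), marked(e,d), marked(e,e), on(d), on(e)}
optimal plan length = 2; 2 ≤ 3

Yes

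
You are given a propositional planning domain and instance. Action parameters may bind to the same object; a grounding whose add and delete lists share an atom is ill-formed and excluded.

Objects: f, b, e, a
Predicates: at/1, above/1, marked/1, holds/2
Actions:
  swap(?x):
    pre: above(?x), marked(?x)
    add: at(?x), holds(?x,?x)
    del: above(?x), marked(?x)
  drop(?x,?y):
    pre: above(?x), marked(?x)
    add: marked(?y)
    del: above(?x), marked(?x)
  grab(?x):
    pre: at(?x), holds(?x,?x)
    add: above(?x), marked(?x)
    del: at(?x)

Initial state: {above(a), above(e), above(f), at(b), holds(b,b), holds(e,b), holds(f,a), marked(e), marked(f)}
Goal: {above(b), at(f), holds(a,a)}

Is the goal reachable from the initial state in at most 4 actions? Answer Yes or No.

Yes

1. swap(f)  →  {above(a), above(e), at(b), at(f), holds(b,b), holds(e,b), holds(f,a), holds(f,f), marked(e)}
2. drop(e,a)  →  {above(a), at(b), at(f), holds(b,b), holds(e,b), holds(f,a), holds(f,f), marked(a)}
3. swap(a)  →  {at(a), at(b), at(f), holds(a,a), holds(b,b), holds(e,b), holds(f,a), holds(f,f)}
4. grab(b)  →  {above(b), at(a), at(f), holds(a,a), holds(b,b), holds(e,b), holds(f,a), holds(f,f), marked(b)}
optimal plan length = 4; 4 ≤ 4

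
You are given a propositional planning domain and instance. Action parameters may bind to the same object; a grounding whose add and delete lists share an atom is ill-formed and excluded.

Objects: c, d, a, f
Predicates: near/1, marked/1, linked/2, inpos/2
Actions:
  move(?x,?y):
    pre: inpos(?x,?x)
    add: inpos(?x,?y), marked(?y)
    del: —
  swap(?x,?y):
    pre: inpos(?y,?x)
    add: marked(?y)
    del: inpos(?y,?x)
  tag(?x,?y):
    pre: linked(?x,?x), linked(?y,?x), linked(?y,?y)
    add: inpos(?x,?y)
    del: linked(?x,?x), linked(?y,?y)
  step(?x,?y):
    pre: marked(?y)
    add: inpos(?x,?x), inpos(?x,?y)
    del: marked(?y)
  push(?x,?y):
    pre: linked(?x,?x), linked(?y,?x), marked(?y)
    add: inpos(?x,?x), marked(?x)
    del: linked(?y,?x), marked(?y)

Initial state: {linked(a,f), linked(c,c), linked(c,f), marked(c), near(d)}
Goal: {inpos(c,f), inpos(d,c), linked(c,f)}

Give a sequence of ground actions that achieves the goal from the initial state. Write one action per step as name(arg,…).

1. tag(c,c)  →  {inpos(c,c), linked(a,f), linked(c,f), marked(c), near(d)}
2. move(c,f)  →  {inpos(c,c), inpos(c,f), linked(a,f), linked(c,f), marked(c), marked(f), near(d)}
3. step(d,c)  →  {inpos(c,c), inpos(c,f), inpos(d,c), inpos(d,d), linked(a,f), linked(c,f), marked(f), near(d)}

tag(c,c); move(c,f); step(d,c)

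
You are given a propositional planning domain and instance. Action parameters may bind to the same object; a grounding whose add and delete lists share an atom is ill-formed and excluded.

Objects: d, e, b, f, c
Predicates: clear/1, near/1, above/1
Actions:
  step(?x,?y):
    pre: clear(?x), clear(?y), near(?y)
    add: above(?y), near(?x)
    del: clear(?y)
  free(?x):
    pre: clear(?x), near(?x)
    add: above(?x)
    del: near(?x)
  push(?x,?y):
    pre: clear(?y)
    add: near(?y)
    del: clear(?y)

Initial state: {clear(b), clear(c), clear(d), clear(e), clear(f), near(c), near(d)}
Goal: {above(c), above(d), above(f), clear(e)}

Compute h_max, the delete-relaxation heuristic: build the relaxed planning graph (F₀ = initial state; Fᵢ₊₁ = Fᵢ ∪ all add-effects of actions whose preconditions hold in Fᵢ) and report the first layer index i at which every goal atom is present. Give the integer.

F0 = init (7 atoms)
F1 = F0 ∪ {above(c), above(d), near(b), near(e), near(f)}  (12 atoms)
F2 = F1 ∪ {above(b), above(e), above(f)}  (15 atoms)
goal ⊆ F2  ⇒  h_max = 2

2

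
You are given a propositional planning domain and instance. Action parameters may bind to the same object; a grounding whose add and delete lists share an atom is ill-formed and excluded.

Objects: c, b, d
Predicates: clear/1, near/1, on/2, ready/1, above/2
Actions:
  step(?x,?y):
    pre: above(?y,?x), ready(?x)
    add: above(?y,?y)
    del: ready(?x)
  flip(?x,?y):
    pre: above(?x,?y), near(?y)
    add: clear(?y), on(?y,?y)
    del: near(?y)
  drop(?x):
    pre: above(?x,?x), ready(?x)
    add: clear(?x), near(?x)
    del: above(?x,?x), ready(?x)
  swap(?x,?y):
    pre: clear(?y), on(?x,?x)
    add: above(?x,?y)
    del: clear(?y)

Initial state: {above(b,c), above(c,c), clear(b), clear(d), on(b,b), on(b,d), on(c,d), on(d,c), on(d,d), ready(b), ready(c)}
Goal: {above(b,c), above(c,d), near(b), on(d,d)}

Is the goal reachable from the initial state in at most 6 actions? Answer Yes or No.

1. drop(c)  →  {above(b,c), clear(b), clear(c), clear(d), near(c), on(b,b), on(b,d), on(c,d), on(d,c), on(d,d), ready(b)}
2. flip(b,c)  →  {above(b,c), clear(b), clear(c), clear(d), on(b,b), on(b,d), on(c,c), on(c,d), on(d,c), on(d,d), ready(b)}
3. swap(c,d)  →  {above(b,c), above(c,d), clear(b), clear(c), on(b,b), on(b,d), on(c,c), on(c,d), on(d,c), on(d,d), ready(b)}
4. swap(b,b)  →  {above(b,b), above(b,c), above(c,d), clear(c), on(b,b), on(b,d), on(c,c), on(c,d), on(d,c), on(d,d), ready(b)}
5. drop(b)  →  {above(b,c), above(c,d), clear(b), clear(c), near(b), on(b,b), on(b,d), on(c,c), on(c,d), on(d,c), on(d,d)}
optimal plan length = 5; 5 ≤ 6

Yes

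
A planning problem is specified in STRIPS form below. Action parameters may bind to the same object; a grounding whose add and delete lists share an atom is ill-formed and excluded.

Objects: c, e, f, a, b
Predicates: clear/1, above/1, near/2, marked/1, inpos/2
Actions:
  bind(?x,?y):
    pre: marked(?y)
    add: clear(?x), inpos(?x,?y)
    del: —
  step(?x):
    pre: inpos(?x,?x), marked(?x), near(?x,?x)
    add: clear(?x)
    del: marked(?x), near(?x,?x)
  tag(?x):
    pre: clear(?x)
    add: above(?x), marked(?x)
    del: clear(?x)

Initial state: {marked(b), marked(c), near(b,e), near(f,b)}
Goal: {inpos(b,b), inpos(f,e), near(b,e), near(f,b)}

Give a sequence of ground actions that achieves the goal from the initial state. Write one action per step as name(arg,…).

bind(e,c); bind(b,b); tag(e); bind(f,e)

1. bind(e,c)  →  {clear(e), inpos(e,c), marked(b), marked(c), near(b,e), near(f,b)}
2. bind(b,b)  →  {clear(b), clear(e), inpos(b,b), inpos(e,c), marked(b), marked(c), near(b,e), near(f,b)}
3. tag(e)  →  {above(e), clear(b), inpos(b,b), inpos(e,c), marked(b), marked(c), marked(e), near(b,e), near(f,b)}
4. bind(f,e)  →  {above(e), clear(b), clear(f), inpos(b,b), inpos(e,c), inpos(f,e), marked(b), marked(c), marked(e), near(b,e), near(f,b)}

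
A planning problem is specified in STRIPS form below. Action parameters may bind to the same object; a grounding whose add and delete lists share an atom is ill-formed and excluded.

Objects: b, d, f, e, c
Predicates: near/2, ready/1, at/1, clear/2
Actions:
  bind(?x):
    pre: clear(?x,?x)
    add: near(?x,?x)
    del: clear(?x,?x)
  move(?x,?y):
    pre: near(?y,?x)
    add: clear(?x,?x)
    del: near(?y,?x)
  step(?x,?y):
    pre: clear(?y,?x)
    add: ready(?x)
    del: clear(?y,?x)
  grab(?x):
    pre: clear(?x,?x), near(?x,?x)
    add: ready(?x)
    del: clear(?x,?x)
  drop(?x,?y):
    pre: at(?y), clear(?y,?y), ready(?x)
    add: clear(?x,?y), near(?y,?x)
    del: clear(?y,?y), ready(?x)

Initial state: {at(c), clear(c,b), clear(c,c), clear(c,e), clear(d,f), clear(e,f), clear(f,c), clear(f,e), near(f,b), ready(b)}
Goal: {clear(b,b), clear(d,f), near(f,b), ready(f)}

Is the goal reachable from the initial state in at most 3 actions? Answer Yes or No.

1. step(f,e)  →  {at(c), clear(c,b), clear(c,c), clear(c,e), clear(d,f), clear(f,c), clear(f,e), near(f,b), ready(b), ready(f)}
2. drop(b,c)  →  {at(c), clear(b,c), clear(c,b), clear(c,e), clear(d,f), clear(f,c), clear(f,e), near(c,b), near(f,b), ready(f)}
3. move(b,c)  →  {at(c), clear(b,b), clear(b,c), clear(c,b), clear(c,e), clear(d,f), clear(f,c), clear(f,e), near(f,b), ready(f)}
optimal plan length = 3; 3 ≤ 3

Yes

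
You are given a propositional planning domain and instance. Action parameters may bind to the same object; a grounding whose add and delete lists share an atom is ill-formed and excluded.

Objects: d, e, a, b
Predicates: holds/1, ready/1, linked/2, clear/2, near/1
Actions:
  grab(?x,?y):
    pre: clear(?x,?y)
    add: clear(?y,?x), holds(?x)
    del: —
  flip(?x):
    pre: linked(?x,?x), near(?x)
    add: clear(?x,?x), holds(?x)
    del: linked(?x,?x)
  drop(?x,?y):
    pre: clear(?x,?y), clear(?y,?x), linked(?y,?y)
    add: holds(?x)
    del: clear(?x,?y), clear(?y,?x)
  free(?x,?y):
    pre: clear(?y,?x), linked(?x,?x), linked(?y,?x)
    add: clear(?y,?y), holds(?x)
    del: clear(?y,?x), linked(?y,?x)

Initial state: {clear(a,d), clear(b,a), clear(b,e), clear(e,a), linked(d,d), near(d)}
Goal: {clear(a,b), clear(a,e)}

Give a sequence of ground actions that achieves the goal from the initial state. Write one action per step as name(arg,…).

1. grab(e,a)  →  {clear(a,d), clear(a,e), clear(b,a), clear(b,e), clear(e,a), holds(e), linked(d,d), near(d)}
2. grab(b,a)  →  {clear(a,b), clear(a,d), clear(a,e), clear(b,a), clear(b,e), clear(e,a), holds(b), holds(e), linked(d,d), near(d)}

grab(e,a); grab(b,a)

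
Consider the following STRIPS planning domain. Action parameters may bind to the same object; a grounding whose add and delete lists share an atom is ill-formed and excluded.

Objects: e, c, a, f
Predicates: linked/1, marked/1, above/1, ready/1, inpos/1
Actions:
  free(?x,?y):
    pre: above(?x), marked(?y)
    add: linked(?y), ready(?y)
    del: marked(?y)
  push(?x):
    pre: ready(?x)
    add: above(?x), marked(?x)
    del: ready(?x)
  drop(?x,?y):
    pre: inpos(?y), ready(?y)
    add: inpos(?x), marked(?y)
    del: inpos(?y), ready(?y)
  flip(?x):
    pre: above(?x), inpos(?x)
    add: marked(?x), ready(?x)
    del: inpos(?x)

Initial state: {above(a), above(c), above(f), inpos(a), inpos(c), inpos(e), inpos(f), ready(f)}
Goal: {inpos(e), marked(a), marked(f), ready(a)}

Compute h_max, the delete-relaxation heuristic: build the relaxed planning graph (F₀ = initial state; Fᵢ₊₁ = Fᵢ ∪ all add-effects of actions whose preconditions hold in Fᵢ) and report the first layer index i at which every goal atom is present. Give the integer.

1

F0 = init (8 atoms)
F1 = F0 ∪ {marked(a), marked(c), marked(f), ready(a), ready(c)}  (13 atoms)
goal ⊆ F1  ⇒  h_max = 1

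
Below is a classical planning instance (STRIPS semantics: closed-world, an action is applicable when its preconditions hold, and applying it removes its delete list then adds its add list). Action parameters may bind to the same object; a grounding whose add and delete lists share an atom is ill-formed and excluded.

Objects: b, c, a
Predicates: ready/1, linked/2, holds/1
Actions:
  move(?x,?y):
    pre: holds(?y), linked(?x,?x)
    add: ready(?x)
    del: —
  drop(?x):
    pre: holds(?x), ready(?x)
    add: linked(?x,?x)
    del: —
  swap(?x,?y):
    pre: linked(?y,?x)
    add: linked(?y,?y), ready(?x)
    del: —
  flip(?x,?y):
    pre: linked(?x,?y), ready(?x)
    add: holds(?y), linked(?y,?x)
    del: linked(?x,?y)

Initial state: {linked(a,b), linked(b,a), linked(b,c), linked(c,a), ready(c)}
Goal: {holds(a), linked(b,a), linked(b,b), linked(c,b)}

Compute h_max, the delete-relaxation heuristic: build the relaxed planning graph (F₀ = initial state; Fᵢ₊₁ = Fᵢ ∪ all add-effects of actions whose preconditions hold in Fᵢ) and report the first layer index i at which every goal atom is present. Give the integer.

F0 = init (5 atoms)
F1 = F0 ∪ {holds(a), linked(a,a), linked(a,c), linked(b,b), linked(c,c), ready(a), ready(b)}  (12 atoms)
F2 = F1 ∪ {holds(b), holds(c), linked(c,b)}  (15 atoms)
goal ⊆ F2  ⇒  h_max = 2

2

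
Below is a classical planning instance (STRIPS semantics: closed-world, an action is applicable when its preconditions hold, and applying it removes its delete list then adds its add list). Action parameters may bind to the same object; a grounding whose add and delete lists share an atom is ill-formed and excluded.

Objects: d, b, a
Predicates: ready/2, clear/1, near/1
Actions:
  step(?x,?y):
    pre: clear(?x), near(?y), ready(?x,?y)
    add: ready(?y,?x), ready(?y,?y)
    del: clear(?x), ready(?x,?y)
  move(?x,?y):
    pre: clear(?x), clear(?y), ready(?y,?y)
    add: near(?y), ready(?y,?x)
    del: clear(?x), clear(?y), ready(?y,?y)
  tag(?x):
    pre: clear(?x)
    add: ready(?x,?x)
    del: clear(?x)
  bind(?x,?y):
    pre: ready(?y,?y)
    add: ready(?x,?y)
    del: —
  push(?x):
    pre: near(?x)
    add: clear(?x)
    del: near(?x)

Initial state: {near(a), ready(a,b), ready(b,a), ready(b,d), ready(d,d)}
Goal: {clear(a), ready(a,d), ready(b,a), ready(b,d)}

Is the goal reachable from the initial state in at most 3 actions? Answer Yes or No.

Yes

1. bind(a,d)  →  {near(a), ready(a,b), ready(a,d), ready(b,a), ready(b,d), ready(d,d)}
2. push(a)  →  {clear(a), ready(a,b), ready(a,d), ready(b,a), ready(b,d), ready(d,d)}
optimal plan length = 2; 2 ≤ 3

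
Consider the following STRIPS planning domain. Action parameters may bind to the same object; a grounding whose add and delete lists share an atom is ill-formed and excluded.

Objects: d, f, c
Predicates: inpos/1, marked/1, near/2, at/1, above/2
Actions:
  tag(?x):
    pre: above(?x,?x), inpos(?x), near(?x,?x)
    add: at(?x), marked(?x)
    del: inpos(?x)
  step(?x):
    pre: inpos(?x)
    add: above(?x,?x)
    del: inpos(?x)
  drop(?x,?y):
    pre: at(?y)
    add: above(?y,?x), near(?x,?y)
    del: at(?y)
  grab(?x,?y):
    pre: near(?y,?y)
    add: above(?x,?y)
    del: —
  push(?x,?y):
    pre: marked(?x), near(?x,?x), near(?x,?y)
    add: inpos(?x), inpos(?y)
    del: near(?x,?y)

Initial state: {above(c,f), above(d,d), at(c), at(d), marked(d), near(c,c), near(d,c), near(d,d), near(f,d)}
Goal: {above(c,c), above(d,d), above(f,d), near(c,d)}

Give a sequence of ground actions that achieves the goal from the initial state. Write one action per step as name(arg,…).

drop(c,d); drop(c,c); grab(f,d)

1. drop(c,d)  →  {above(c,f), above(d,c), above(d,d), at(c), marked(d), near(c,c), near(c,d), near(d,c), near(d,d), near(f,d)}
2. drop(c,c)  →  {above(c,c), above(c,f), above(d,c), above(d,d), marked(d), near(c,c), near(c,d), near(d,c), near(d,d), near(f,d)}
3. grab(f,d)  →  {above(c,c), above(c,f), above(d,c), above(d,d), above(f,d), marked(d), near(c,c), near(c,d), near(d,c), near(d,d), near(f,d)}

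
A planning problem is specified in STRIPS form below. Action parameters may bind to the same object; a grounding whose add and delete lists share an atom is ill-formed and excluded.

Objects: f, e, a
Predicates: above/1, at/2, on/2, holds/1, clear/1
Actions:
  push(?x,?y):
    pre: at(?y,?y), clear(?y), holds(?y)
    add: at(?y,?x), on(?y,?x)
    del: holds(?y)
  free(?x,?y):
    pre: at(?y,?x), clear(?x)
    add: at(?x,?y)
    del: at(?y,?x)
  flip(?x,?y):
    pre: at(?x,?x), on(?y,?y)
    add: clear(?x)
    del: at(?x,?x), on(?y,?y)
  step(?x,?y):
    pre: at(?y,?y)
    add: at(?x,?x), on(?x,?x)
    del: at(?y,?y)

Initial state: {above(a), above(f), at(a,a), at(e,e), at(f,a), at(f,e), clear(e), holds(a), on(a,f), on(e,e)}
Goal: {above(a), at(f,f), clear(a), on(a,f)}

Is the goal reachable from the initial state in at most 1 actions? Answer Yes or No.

No

1. flip(a,e)  →  {above(a), above(f), at(e,e), at(f,a), at(f,e), clear(a), clear(e), holds(a), on(a,f)}
2. step(f,e)  →  {above(a), above(f), at(f,a), at(f,e), at(f,f), clear(a), clear(e), holds(a), on(a,f), on(f,f)}
optimal plan length = 2; 2 > 1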